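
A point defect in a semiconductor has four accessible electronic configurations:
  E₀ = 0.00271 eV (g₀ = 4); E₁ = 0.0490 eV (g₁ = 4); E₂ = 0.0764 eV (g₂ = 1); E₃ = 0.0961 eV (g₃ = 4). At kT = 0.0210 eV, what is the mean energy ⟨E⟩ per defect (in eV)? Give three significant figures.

Eᵢ/kT = 0.12905, 2.3333, 3.6381, 4.5762.
Z = Σ gᵢe^(−Eᵢ/kT) = 4·e^(−0.12905) + 4·e^(−2.3333) + 1·e^(−3.6381) + 4·e^(−4.5762) = 3.5157 + 0.38790 + 0.026302 + 0.041176 = 3.9711.
⟨E⟩ = Σ Eᵢ gᵢe^(−Eᵢ/kT) / Z = (0.00271·3.5157 + 0.0490·0.38790 + 0.0764·0.026302 + 0.0961·0.041176) / 3.9711 = 0.00869 eV.

0.00869 eV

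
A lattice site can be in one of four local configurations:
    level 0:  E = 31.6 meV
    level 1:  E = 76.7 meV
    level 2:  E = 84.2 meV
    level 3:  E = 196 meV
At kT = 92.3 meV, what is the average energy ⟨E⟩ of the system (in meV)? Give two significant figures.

68 meV

Eᵢ/kT = 0.3424, 0.8310, 0.9122, 2.124.
Z = Σ e^(−Eᵢ/kT) = e^(−0.3424) + e^(−0.8310) + e^(−0.9122) + e^(−2.124) = 0.7101 + 0.4356 + 0.4016 + 0.1196 = 1.667.
⟨E⟩ = Σ Eᵢ e^(−Eᵢ/kT) / Z = (31.6·0.7101 + 76.7·0.4356 + 84.2·0.4016 + 196·0.1196) / 1.667 = 68 meV.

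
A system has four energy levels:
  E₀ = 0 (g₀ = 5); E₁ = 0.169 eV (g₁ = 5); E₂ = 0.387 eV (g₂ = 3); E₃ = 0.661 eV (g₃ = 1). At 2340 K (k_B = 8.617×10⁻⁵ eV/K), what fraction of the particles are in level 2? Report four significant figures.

k_BT = 8.617×10⁻⁵ × 2340 K = 0.201638 eV.
Eᵢ/kT = 0, 0.838136, 1.91928, 3.27815.
Z = Σ gᵢe^(−Eᵢ/kT) = 5·e^(−0) + 5·e^(−0.838136) + 3·e^(−1.91928) + 1·e^(−3.27815) = 5.00000 + 2.16258 + 0.440138 + 0.0376979 = 7.64042.
P₂ = g₂ e^(−E₂/kT) / Z = 0.440138/7.64042 = 0.05761.

0.05761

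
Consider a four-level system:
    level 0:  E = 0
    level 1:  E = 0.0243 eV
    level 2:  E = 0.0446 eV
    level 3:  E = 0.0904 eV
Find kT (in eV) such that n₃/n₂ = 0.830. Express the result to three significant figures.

0.246 eV

n₃/n₂ = exp[−(E₃−E₂)/kT] = 0.830.
⇒ (E₃−E₂)/kT = ln(1/0.830) = ln(1.2048) = 0.18631.
kT = 0.0458 eV / 0.18631 = 0.246 eV.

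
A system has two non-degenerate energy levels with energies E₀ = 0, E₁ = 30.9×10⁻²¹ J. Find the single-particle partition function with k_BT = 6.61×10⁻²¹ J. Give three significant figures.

Eᵢ/kT = 0, 4.6747.
Z = Σ e^(−Eᵢ/kT) = e^(−0) + e^(−4.6747) = 1.0000 + 0.0093283 = 1.0093.

Z = 1.01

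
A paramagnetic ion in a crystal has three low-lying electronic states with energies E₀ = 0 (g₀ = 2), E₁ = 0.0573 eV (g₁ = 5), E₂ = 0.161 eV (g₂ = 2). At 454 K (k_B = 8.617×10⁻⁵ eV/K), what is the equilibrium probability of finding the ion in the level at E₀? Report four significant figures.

k_BT = 8.617×10⁻⁵ × 454 K = 0.0391212 eV.
Eᵢ/kT = 0, 1.46468, 4.11542.
Z = Σ gᵢe^(−Eᵢ/kT) = 2·e^(−0) + 5·e^(−1.46468) + 2·e^(−4.11542) = 2.00000 + 1.15576 + 0.0326382 = 3.18840.
P₀ = g₀ e^(−E₀/kT) / Z = 2.00000/3.18840 = 0.6273.

0.6273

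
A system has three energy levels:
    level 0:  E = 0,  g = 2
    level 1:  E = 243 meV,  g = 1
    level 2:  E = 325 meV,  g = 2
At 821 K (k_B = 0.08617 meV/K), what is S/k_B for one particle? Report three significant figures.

0.818

k_BT = 0.08617 × 821 K = 70.746 meV.
Eᵢ/kT = 0, 3.4348, 4.5939.
Z = Σ gᵢe^(−Eᵢ/kT) = 2·e^(−0) + 1·e^(−3.4348) + 2·e^(−4.5939) = 2.0000 + 0.032232 + 0.020227 = 2.0525.
⟨E⟩ = Σ EᵢPᵢ = 7.0188 meV.
S/k_B = ln Z + ⟨E⟩/kT = ln(2.0525) + 7.0188/70.746 = 0.71906 + 0.099211 = 0.818.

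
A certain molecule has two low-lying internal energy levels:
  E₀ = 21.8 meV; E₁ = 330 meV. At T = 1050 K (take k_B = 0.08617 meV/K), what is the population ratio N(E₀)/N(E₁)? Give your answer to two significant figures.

k_BT = 0.08617 × 1050 K = 90.48 meV.
n₀/n₁ = exp[−(E₀−E₁)/kT] = exp(−(-308.2 meV)/(90.48 meV)) = exp(3.406) = 30.

30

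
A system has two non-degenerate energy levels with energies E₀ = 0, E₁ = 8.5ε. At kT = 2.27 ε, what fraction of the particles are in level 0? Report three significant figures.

Eᵢ/kT = 0, 3.7445.
Z = Σ e^(−Eᵢ/kT) = e^(−0) + e^(−3.7445) = 1.0000 + 0.023647 = 1.0236.
P₀ = e^(−E₀/kT) / Z = 1.0000/1.0236 = 0.977.

0.977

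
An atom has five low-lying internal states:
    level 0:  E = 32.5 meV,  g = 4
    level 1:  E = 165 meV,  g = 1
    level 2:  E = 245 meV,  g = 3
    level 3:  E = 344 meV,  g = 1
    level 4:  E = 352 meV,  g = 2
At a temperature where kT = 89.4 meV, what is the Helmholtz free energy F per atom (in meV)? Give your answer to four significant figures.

-103.8 meV

Eᵢ/kT = 0.363535, 1.84564, 2.74049, 3.84787, 3.93736.
Z = Σ gᵢe^(−Eᵢ/kT) = 4·e^(−0.363535) + 1·e^(−1.84564) + 3·e^(−2.74049) + 1·e^(−3.84787) + 2·e^(−3.93736) = 2.78086 + 0.157924 + 0.193616 + 0.0213251 + 0.0389993 = 3.19272.
F = −kT ln Z = −89.4 × ln(3.19272) = −89.4 × 1.16087 = -103.8 meV.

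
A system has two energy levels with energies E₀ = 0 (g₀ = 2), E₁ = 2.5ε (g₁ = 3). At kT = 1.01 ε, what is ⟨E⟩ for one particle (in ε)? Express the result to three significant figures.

Eᵢ/kT = 0, 2.4752.
Z = Σ gᵢe^(−Eᵢ/kT) = 2·e^(−0) + 3·e^(−2.4752) = 2.0000 + 0.25244 = 2.2524.
⟨E⟩ = Σ Eᵢ gᵢe^(−Eᵢ/kT) / Z = (0·2.0000 + 2.5·0.25244) / 2.2524 = 0.280 ε.

0.280 ε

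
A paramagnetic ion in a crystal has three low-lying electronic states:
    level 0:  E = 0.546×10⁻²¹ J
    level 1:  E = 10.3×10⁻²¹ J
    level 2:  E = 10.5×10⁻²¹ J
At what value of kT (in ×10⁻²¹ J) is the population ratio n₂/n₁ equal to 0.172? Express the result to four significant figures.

n₂/n₁ = exp[−(E₂−E₁)/kT] = 0.172.
⇒ (E₂−E₁)/kT = ln(1/0.172) = ln(5.81395) = 1.76026.
kT = 0.2 ×10⁻²¹ J / 1.76026 = 0.1136 ×10⁻²¹ J.

0.1136 ×10⁻²¹ J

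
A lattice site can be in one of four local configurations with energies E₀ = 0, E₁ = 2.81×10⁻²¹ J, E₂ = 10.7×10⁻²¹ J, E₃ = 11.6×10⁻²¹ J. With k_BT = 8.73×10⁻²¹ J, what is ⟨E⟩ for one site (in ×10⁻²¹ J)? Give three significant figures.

3.61 ×10⁻²¹ J

Eᵢ/kT = 0, 0.32188, 1.2257, 1.3288.
Z = Σ e^(−Eᵢ/kT) = e^(−0) + e^(−0.32188) + e^(−1.2257) + e^(−1.3288) = 1.0000 + 0.72479 + 0.29355 + 0.26479 = 2.2831.
⟨E⟩ = Σ Eᵢ e^(−Eᵢ/kT) / Z = (0·1.0000 + 2.81·0.72479 + 10.7·0.29355 + 11.6·0.26479) / 2.2831 = 3.61 ×10⁻²¹ J.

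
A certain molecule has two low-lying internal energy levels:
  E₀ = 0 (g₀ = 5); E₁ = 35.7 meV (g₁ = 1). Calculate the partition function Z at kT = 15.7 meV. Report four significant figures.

Z = 5.103

Eᵢ/kT = 0, 2.27389.
Z = Σ gᵢe^(−Eᵢ/kT) = 5·e^(−0) + 1·e^(−2.27389) = 5.00000 + 0.102911 = 5.10291.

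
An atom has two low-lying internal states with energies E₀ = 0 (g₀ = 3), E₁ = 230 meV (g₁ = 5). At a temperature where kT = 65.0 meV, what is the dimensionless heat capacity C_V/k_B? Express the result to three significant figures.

Eᵢ/kT = 0, 3.5385.
Z = Σ gᵢe^(−Eᵢ/kT) = 3·e^(−0) + 5·e^(−3.5385) = 3.0000 + 0.14528 = 3.1453.
⟨E⟩ = 10.624 meV, ⟨E²⟩ = 2443.4 meV².
C_V/k_B = (⟨E²⟩ − ⟨E⟩²)/(kT)² = (2443.4 − 112.87)/4225.0 = 0.552.

0.552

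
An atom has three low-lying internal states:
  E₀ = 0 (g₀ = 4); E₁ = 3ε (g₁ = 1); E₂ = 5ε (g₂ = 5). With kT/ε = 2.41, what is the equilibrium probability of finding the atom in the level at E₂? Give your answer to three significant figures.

Eᵢ/kT = 0, 1.2448, 2.0747.
Z = Σ gᵢe^(−Eᵢ/kT) = 4·e^(−0) + 1·e^(−1.2448) + 5·e^(−2.0747) = 4.0000 + 0.28800 + 0.62797 = 4.9160.
P₂ = g₂ e^(−E₂/kT) / Z = 0.62797/4.9160 = 0.128.

0.128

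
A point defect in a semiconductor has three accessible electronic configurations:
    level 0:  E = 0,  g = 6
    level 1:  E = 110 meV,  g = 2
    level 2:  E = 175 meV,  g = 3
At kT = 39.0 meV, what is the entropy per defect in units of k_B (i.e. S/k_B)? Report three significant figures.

1.90

Eᵢ/kT = 0, 2.8205, 4.4872.
Z = Σ gᵢe^(−Eᵢ/kT) = 6·e^(−0) + 2·e^(−2.8205) + 3·e^(−4.4872) = 6.0000 + 0.11915 + 0.033756 = 6.1529.
⟨E⟩ = Σ EᵢPᵢ = 3.0902 meV.
S/k_B = ln Z + ⟨E⟩/kT = ln(6.1529) + 3.0902/39.0 = 1.8169 + 0.079236 = 1.90.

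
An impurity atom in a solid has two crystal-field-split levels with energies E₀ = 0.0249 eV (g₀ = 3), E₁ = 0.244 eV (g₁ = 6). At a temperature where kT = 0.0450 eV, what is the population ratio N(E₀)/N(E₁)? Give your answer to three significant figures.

n₀/n₁ = (g₀/g₁) exp[−(E₀−E₁)/kT] = (3/6) × exp(−(-0.2191 eV)/(0.0450 eV)) = (3/6) × exp(4.8689) = 65.1.

65.1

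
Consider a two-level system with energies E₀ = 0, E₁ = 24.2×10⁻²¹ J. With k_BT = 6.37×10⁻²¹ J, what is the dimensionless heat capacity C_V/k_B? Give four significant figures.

Eᵢ/kT = 0, 3.79906.
Z = Σ e^(−Eᵢ/kT) = e^(−0) + e^(−3.79906) = 1.00000 + 0.0223918 = 1.02239.
⟨E⟩ = 0.530015, ⟨E²⟩ = 12.8264.
C_V/k_B = (⟨E²⟩ − ⟨E⟩²)/(kT)² = (12.8264 − 0.280916)/40.5769 = 0.3092.

0.3092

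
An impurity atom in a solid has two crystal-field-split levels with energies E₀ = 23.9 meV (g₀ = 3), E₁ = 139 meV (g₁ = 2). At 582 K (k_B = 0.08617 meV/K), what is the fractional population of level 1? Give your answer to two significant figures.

0.063

k_BT = 0.08617 × 582 K = 50.15 meV.
Eᵢ/kT = 0.4766, 2.772.
Z = Σ gᵢe^(−Eᵢ/kT) = 3·e^(−0.4766) + 2·e^(−2.772) = 1.863 + 0.1251 = 1.988.
P₁ = g₁ e^(−E₁/kT) / Z = 0.1251/1.988 = 0.063.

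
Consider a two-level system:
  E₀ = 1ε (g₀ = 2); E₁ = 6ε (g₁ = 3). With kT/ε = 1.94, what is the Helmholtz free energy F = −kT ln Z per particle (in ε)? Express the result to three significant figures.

Eᵢ/kT = 0.51546, 3.0928.
Z = Σ gᵢe^(−Eᵢ/kT) = 2·e^(−0.51546) + 3·e^(−3.0928) = 1.1945 + 0.13612 = 1.3306.
F = −kT ln Z = −1.94 × ln(1.3306) = −1.94 × 0.28563 = -0.554 ε.

-0.554 ε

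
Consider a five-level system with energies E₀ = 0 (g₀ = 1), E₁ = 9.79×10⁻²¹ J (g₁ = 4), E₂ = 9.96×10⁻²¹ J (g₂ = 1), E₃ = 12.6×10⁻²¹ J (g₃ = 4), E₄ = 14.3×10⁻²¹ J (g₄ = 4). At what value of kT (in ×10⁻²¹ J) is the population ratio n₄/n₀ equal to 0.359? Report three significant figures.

n₄/n₀ = (g₄/g₀) exp[−(E₄−E₀)/kT] = 0.359.
⇒ (E₄−E₀)/kT = ln((4/1)/0.359) = ln(11.142) = 2.4107.
kT = 14.3 ×10⁻²¹ J / 2.4107 = 5.93 ×10⁻²¹ J.

5.93 ×10⁻²¹ J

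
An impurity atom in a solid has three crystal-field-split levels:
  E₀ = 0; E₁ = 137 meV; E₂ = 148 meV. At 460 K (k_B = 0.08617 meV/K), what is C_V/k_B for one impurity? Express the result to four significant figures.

k_BT = 0.08617 × 460 K = 39.6382 meV.
Eᵢ/kT = 0, 3.45626, 3.73377.
Z = Σ e^(−Eᵢ/kT) = e^(−0) + e^(−3.45626) + e^(−3.73377) = 1.00000 + 0.0315475 + 0.0239026 = 1.05545.
⟨E⟩ = 7.44667 meV, ⟨E²⟩ = 1057.06 meV².
C_V/k_B = (⟨E²⟩ − ⟨E⟩²)/(kT)² = (1057.06 − 55.4529)/1571.19 = 0.6375.

0.6375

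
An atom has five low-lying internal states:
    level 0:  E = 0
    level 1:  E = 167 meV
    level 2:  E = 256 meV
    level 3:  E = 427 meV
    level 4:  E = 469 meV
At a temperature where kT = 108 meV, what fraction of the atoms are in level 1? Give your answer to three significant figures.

0.159

Eᵢ/kT = 0, 1.5463, 2.3704, 3.9537, 4.3426.
Z = Σ e^(−Eᵢ/kT) = e^(−0) + e^(−1.5463) + e^(−2.3704) + e^(−3.9537) + e^(−4.3426) = 1.0000 + 0.21303 + 0.093443 + 0.019184 + 0.013003 = 1.3387.
P₁ = e^(−E₁/kT) / Z = 0.21303/1.3387 = 0.159.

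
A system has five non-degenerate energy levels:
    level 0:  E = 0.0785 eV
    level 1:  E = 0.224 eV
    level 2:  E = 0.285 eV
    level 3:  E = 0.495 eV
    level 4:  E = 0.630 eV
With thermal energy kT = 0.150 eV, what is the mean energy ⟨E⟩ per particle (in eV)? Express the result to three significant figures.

Eᵢ/kT = 0.52333, 1.4933, 1.9000, 3.3000, 4.2000.
Z = Σ e^(−Eᵢ/kT) = e^(−0.52333) + e^(−1.4933) + e^(−1.9000) + e^(−3.3000) + e^(−4.2000) = 0.59254 + 0.22463 + 0.14957 + 0.036883 + 0.014996 = 1.0186.
⟨E⟩ = Σ Eᵢ e^(−Eᵢ/kT) / Z = (0.0785·0.59254 + 0.224·0.22463 + 0.285·0.14957 + 0.495·0.036883 + 0.630·0.014996) / 1.0186 = 0.164 eV.

0.164 eV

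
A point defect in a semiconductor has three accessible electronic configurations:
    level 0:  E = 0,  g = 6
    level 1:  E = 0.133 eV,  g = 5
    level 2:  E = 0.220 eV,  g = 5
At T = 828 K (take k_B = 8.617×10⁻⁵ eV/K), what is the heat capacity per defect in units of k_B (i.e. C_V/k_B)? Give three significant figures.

k_BT = 8.617×10⁻⁵ × 828 K = 0.071349 eV.
Eᵢ/kT = 0, 1.8641, 3.0834.
Z = Σ gᵢe^(−Eᵢ/kT) = 6·e^(−0) + 5·e^(−1.8641) + 5·e^(−3.0834) = 6.0000 + 0.77518 + 0.22902 = 7.0042.
⟨E⟩ = 0.021913 eV, ⟨E²⟩ = 0.0035403 eV².
C_V/k_B = (⟨E²⟩ − ⟨E⟩²)/(kT)² = (0.0035403 − 0.00048018)/0.0050907 = 0.601.

0.601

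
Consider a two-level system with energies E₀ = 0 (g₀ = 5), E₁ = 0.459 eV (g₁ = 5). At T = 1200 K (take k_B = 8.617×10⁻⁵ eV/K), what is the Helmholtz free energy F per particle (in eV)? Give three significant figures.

k_BT = 8.617×10⁻⁵ × 1200 K = 0.10340 eV.
Eᵢ/kT = 0, 4.4391.
Z = Σ gᵢe^(−Eᵢ/kT) = 5·e^(−0) + 5·e^(−4.4391) = 5.0000 + 0.059033 = 5.0590.
F = −kT ln Z = −0.10340 × ln(5.0590) = −0.10340 × 1.6212 = -0.168 eV.

-0.168 eV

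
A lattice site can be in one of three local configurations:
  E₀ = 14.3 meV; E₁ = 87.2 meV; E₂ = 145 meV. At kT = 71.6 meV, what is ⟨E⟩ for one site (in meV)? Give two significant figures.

45 meV

Eᵢ/kT = 0.1997, 1.218, 2.025.
Z = Σ e^(−Eᵢ/kT) = e^(−0.1997) + e^(−1.218) + e^(−2.025) = 0.8190 + 0.2958 + 0.1320 = 1.247.
⟨E⟩ = Σ Eᵢ e^(−Eᵢ/kT) / Z = (14.3·0.8190 + 87.2·0.2958 + 145·0.1320) / 1.247 = 45 meV.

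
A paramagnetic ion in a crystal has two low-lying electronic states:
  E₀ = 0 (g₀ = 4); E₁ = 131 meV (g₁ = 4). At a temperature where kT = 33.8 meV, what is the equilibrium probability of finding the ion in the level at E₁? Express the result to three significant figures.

Eᵢ/kT = 0, 3.8757.
Z = Σ gᵢe^(−Eᵢ/kT) = 4·e^(−0) + 4·e^(−3.8757) = 4.0000 + 0.082959 = 4.0830.
P₁ = g₁ e^(−E₁/kT) / Z = 0.082959/4.0830 = 0.0203.

0.0203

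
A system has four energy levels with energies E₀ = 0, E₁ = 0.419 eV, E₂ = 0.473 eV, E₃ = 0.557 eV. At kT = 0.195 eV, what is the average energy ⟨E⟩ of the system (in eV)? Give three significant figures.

0.0972 eV

Eᵢ/kT = 0, 2.1487, 2.4256, 2.8564.
Z = Σ e^(−Eᵢ/kT) = e^(−0) + e^(−2.1487) + e^(−2.4256) + e^(−2.8564) = 1.0000 + 0.11664 + 0.088425 + 0.057475 = 1.2625.
⟨E⟩ = Σ Eᵢ e^(−Eᵢ/kT) / Z = (0·1.0000 + 0.419·0.11664 + 0.473·0.088425 + 0.557·0.057475) / 1.2625 = 0.0972 eV.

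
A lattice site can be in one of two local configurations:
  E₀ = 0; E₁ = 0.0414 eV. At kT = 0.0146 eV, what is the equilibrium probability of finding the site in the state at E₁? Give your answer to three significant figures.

0.0554

Eᵢ/kT = 0, 2.8356.
Z = Σ e^(−Eᵢ/kT) = e^(−0) + e^(−2.8356) = 1.0000 + 0.058683 = 1.0587.
P₁ = e^(−E₁/kT) / Z = 0.058683/1.0587 = 0.0554.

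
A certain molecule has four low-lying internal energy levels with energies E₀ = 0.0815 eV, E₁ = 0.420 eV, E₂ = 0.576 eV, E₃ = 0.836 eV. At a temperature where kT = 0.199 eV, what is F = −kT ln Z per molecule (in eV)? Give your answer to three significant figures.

Eᵢ/kT = 0.40955, 2.1106, 2.8945, 4.2010.
Z = Σ e^(−Eᵢ/kT) = e^(−0.40955) + e^(−2.1106) + e^(−2.8945) + e^(−4.2010) = 0.66395 + 0.12117 + 0.055327 + 0.014981 = 0.85543.
F = −kT ln Z = −0.199 × ln(0.85543) = −0.199 × -0.15615 = 0.0311 eV.

0.0311 eV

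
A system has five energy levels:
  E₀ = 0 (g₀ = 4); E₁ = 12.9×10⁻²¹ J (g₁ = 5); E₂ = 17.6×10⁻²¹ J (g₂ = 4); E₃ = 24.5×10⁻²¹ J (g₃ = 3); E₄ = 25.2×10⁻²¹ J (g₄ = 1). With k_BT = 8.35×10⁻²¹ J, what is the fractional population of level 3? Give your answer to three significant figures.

Eᵢ/kT = 0, 1.5449, 2.1078, 2.9341, 3.0180.
Z = Σ gᵢe^(−Eᵢ/kT) = 4·e^(−0) + 5·e^(−1.5449) + 4·e^(−2.1078) + 3·e^(−2.9341) + 1·e^(−3.0180) = 4.0000 + 1.0667 + 0.48602 + 0.15954 + 0.048899 = 5.7612.
P₃ = g₃ e^(−E₃/kT) / Z = 0.15954/5.7612 = 0.0277.

0.0277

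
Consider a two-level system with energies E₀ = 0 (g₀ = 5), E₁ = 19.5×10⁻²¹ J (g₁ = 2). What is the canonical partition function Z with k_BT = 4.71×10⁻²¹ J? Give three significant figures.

Z = 5.03

Eᵢ/kT = 0, 4.1401.
Z = Σ gᵢe^(−Eᵢ/kT) = 5·e^(−0) + 2·e^(−4.1401) = 5.0000 + 0.031843 = 5.0318.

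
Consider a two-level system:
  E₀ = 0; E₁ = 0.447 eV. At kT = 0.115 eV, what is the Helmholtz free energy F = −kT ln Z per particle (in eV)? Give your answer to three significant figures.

-0.00233 eV

Eᵢ/kT = 0, 3.8870.
Z = Σ e^(−Eᵢ/kT) = e^(−0) + e^(−3.8870) = 1.0000 + 0.020507 = 1.0205.
F = −kT ln Z = −0.115 × ln(1.0205) = −0.115 × 0.020293 = -0.00233 eV.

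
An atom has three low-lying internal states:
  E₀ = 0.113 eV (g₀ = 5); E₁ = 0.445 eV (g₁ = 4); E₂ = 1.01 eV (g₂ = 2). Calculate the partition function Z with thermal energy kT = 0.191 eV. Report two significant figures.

Z = 3.2

Eᵢ/kT = 0.5916, 2.330, 5.288.
Z = Σ gᵢe^(−Eᵢ/kT) = 5·e^(−0.5916) + 4·e^(−2.330) + 2·e^(−5.288) = 2.767 + 0.3892 + 0.01010 = 3.166.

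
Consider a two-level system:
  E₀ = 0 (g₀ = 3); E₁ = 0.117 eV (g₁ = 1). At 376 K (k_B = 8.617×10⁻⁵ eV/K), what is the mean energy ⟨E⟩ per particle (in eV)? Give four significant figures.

k_BT = 8.617×10⁻⁵ × 376 K = 0.0323999 eV.
Eᵢ/kT = 0, 3.61112.
Z = Σ gᵢe^(−Eᵢ/kT) = 3·e^(−0) + 1·e^(−3.61112) = 3.00000 + 0.0270216 = 3.02702.
⟨E⟩ = Σ Eᵢ gᵢe^(−Eᵢ/kT) / Z = (0·3.00000 + 0.117·0.0270216) / 3.02702 = 0.001044 eV.

0.001044 eV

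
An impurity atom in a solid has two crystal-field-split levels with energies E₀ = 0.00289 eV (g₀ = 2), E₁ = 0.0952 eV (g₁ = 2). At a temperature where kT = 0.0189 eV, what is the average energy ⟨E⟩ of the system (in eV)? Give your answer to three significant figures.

0.00358 eV

Eᵢ/kT = 0.15291, 5.0370.
Z = Σ gᵢe^(−Eᵢ/kT) = 2·e^(−0.15291) + 2·e^(−5.0370) = 1.7164 + 0.012986 = 1.7294.
⟨E⟩ = Σ Eᵢ gᵢe^(−Eᵢ/kT) / Z = (0.00289·1.7164 + 0.0952·0.012986) / 1.7294 = 0.00358 eV.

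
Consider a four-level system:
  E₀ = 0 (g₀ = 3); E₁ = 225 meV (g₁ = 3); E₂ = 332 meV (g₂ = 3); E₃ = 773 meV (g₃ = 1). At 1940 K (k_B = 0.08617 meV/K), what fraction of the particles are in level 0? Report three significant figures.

k_BT = 0.08617 × 1940 K = 167.17 meV.
Eᵢ/kT = 0, 1.3459, 1.9860, 4.6240.
Z = Σ gᵢe^(−Eᵢ/kT) = 3·e^(−0) + 3·e^(−1.3459) + 3·e^(−1.9860) + 1·e^(−4.6240) = 3.0000 + 0.78092 + 0.41173 + 0.0098135 = 4.2025.
P₀ = g₀ e^(−E₀/kT) / Z = 3.0000/4.2025 = 0.714.

0.714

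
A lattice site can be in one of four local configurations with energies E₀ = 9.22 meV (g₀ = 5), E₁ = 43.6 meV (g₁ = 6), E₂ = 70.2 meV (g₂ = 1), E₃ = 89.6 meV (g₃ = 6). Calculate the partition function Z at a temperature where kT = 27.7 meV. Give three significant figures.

Z = 5.14

Eᵢ/kT = 0.33285, 1.5740, 2.5343, 3.2347.
Z = Σ gᵢe^(−Eᵢ/kT) = 5·e^(−0.33285) + 6·e^(−1.5740) + 1·e^(−2.5343) + 6·e^(−3.2347) = 3.5844 + 1.2433 + 0.079317 + 0.23623 = 5.1432.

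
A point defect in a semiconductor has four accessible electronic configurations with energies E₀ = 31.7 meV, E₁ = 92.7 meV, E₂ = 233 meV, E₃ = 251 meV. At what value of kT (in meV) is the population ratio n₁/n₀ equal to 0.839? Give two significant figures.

350 meV

n₁/n₀ = exp[−(E₁−E₀)/kT] = 0.839.
⇒ (E₁−E₀)/kT = ln(1/0.839) = ln(1.192) = 0.1756.
kT = 61.0 meV / 0.1756 = 350 meV.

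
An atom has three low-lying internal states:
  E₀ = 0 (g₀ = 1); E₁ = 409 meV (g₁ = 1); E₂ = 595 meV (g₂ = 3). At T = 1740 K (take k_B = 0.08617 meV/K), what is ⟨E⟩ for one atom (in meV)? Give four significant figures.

53.90 meV

k_BT = 0.08617 × 1740 K = 149.936 meV.
Eᵢ/kT = 0, 2.72783, 3.96836.
Z = Σ gᵢe^(−Eᵢ/kT) = 1·e^(−0) + 1·e^(−2.72783) + 3·e^(−3.96836) = 1.00000 + 0.0653610 + 0.0567132 = 1.12207.
⟨E⟩ = Σ Eᵢ gᵢe^(−Eᵢ/kT) / Z = (0·1.00000 + 409·0.0653610 + 595·0.0567132) / 1.12207 = 53.90 meV.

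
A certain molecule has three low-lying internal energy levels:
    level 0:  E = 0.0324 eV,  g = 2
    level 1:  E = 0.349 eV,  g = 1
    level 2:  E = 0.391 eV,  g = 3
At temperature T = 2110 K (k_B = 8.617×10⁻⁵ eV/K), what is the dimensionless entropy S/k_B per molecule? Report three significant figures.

k_BT = 8.617×10⁻⁵ × 2110 K = 0.18182 eV.
Eᵢ/kT = 0.17820, 1.9195, 2.1505.
Z = Σ gᵢe^(−Eᵢ/kT) = 2·e^(−0.17820) + 1·e^(−1.9195) + 3·e^(−2.1505) = 1.6736 + 0.14668 + 0.34928 = 2.1696.
⟨E⟩ = Σ EᵢPᵢ = 0.11153 eV.
S/k_B = ln Z + ⟨E⟩/kT = ln(2.1696) + 0.11153/0.18182 = 0.77454 + 0.61341 = 1.39.

1.39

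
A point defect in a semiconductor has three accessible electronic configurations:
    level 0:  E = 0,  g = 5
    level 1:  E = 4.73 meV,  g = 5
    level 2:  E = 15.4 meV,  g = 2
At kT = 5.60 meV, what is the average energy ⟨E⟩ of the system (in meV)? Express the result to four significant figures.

1.667 meV

Eᵢ/kT = 0, 0.844643, 2.75000.
Z = Σ gᵢe^(−Eᵢ/kT) = 5·e^(−0) + 5·e^(−0.844643) + 2·e^(−2.75000) = 5.00000 + 2.14855 + 0.127856 = 7.27641.
⟨E⟩ = Σ Eᵢ gᵢe^(−Eᵢ/kT) / Z = (0·5.00000 + 4.73·2.14855 + 15.4·0.127856) / 7.27641 = 1.667 meV.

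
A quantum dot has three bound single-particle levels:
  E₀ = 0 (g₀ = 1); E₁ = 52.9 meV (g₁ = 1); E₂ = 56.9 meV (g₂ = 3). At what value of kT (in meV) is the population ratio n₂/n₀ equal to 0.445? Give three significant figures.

n₂/n₀ = (g₂/g₀) exp[−(E₂−E₀)/kT] = 0.445.
⇒ (E₂−E₀)/kT = ln((3/1)/0.445) = ln(6.7416) = 1.9083.
kT = 56.9 meV / 1.9083 = 29.8 meV.

29.8 meV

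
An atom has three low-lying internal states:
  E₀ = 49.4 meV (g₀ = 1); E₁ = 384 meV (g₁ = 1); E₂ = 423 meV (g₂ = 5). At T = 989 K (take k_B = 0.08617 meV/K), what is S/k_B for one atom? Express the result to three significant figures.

0.403

k_BT = 0.08617 × 989 K = 85.222 meV.
Eᵢ/kT = 0.57966, 4.5059, 4.9635.
Z = Σ gᵢe^(−Eᵢ/kT) = 1·e^(−0.57966) + 1·e^(−4.5059) + 5·e^(−4.9635) = 0.56009 + 0.011044 + 0.034942 = 0.60608.
⟨E⟩ = Σ EᵢPᵢ = 77.036 meV.
S/k_B = ln Z + ⟨E⟩/kT = ln(0.60608) + 77.036/85.222 = -0.50074 + 0.90394 = 0.403.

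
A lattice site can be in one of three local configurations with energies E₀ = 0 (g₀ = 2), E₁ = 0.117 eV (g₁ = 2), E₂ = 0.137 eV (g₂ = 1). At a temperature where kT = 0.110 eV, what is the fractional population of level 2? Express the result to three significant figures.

0.0966

Eᵢ/kT = 0, 1.0636, 1.2455.
Z = Σ gᵢe^(−Eᵢ/kT) = 2·e^(−0) + 2·e^(−1.0636) + 1·e^(−1.2455) = 2.0000 + 0.69042 + 0.28780 = 2.9782.
P₂ = g₂ e^(−E₂/kT) / Z = 0.28780/2.9782 = 0.0966.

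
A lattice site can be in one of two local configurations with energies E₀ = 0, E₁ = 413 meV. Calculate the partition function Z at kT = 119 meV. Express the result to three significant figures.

Z = 1.03

Eᵢ/kT = 0, 3.4706.
Z = Σ e^(−Eᵢ/kT) = e^(−0) + e^(−3.4706) = 1.0000 + 0.031098 = 1.0311.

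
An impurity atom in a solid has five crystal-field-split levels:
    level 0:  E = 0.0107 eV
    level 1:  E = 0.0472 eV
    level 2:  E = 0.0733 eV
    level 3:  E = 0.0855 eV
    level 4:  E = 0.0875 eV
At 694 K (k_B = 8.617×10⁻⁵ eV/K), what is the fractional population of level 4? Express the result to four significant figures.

k_BT = 8.617×10⁻⁵ × 694 K = 0.0598020 eV.
Eᵢ/kT = 0.178924, 0.789271, 1.22571, 1.42972, 1.46316.
Z = Σ e^(−Eᵢ/kT) = e^(−0.178924) + e^(−0.789271) + e^(−1.22571) + e^(−1.42972) + e^(−1.46316) = 0.836169 + 0.454176 + 0.293549 + 0.239376 + 0.231504 = 2.05477.
P₄ = e^(−E₄/kT) / Z = 0.231504/2.05477 = 0.1127.

0.1127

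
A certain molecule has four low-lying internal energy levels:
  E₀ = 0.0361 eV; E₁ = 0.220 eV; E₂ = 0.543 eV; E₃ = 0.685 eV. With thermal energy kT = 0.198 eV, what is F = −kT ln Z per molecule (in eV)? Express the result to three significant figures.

-0.0455 eV

Eᵢ/kT = 0.18232, 1.1111, 2.7424, 3.4596.
Z = Σ e^(−Eᵢ/kT) = e^(−0.18232) + e^(−1.1111) + e^(−2.7424) + e^(−3.4596) = 0.83333 + 0.32920 + 0.064416 + 0.031442 = 1.2584.
F = −kT ln Z = −0.198 × ln(1.2584) = −0.198 × 0.22984 = -0.0455 eV.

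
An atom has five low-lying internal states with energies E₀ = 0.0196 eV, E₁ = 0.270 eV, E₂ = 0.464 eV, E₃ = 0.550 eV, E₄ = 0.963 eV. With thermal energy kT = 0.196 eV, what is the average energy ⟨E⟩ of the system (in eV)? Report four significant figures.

0.1287 eV

Eᵢ/kT = 0.100000, 1.37755, 2.36735, 2.80612, 4.91327.
Z = Σ e^(−Eᵢ/kT) = e^(−0.100000) + e^(−1.37755) + e^(−2.36735) + e^(−2.80612) + e^(−4.91327) = 0.904837 + 0.252196 + 0.0937288 + 0.0604390 + 0.00734842 = 1.31855.
⟨E⟩ = Σ Eᵢ e^(−Eᵢ/kT) / Z = (0.0196·0.904837 + 0.270·0.252196 + 0.464·0.0937288 + 0.550·0.0604390 + 0.963·0.00734842) / 1.31855 = 0.1287 eV.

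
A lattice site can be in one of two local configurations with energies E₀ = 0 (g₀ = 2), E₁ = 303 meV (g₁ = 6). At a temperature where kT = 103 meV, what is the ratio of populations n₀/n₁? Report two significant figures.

n₀/n₁ = (g₀/g₁) exp[−(E₀−E₁)/kT] = (2/6) × exp(−(-303 meV)/(103 meV)) = (2/6) × exp(2.942) = 6.3.

6.3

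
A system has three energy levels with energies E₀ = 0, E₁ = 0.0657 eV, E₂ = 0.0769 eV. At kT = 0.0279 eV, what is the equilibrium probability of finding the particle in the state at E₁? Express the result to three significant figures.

Eᵢ/kT = 0, 2.3548, 2.7563.
Z = Σ e^(−Eᵢ/kT) = e^(−0) + e^(−2.3548) + e^(−2.7563) = 1.0000 + 0.094912 + 0.063526 = 1.1584.
P₁ = e^(−E₁/kT) / Z = 0.094912/1.1584 = 0.0819.

0.0819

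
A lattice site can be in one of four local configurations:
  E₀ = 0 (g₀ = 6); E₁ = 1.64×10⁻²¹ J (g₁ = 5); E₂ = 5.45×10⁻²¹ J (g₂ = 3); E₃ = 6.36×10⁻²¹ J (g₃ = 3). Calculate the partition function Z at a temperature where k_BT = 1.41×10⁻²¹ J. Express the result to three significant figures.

Eᵢ/kT = 0, 1.1631, 3.8652, 4.5106.
Z = Σ gᵢe^(−Eᵢ/kT) = 6·e^(−0) + 5·e^(−1.1631) + 3·e^(−3.8652) + 3·e^(−4.5106) = 6.0000 + 1.5626 + 0.062876 + 0.032976 = 7.6585.

Z = 7.66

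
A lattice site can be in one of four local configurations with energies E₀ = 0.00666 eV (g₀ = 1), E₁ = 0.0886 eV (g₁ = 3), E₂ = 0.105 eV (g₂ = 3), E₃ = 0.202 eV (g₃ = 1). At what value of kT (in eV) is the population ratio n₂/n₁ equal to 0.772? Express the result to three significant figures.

n₂/n₁ = (g₂/g₁) exp[−(E₂−E₁)/kT] = 0.772.
⇒ (E₂−E₁)/kT = ln((3/3)/0.772) = ln(1.2953) = 0.25874.
kT = 0.0164 eV / 0.25874 = 0.0634 eV.

0.0634 eV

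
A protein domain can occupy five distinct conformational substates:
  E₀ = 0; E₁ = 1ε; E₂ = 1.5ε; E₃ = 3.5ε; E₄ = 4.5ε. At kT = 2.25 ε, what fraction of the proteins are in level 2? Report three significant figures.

0.205

Eᵢ/kT = 0, 0.44444, 0.66667, 1.5556, 2.0000.
Z = Σ e^(−Eᵢ/kT) = e^(−0) + e^(−0.44444) + e^(−0.66667) + e^(−1.5556) + e^(−2.0000) = 1.0000 + 0.64118 + 0.51342 + 0.21106 + 0.13534 = 2.5010.
P₂ = e^(−E₂/kT) / Z = 0.51342/2.5010 = 0.205.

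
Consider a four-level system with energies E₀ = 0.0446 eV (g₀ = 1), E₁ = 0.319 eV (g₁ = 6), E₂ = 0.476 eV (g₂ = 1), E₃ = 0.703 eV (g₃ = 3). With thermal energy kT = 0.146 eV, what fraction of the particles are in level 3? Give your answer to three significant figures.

Eᵢ/kT = 0.30548, 2.1849, 3.2603, 4.8151.
Z = Σ gᵢe^(−Eᵢ/kT) = 1·e^(−0.30548) + 6·e^(−2.1849) + 1·e^(−3.2603) + 3·e^(−4.8151) = 0.73677 + 0.67493 + 0.038377 + 0.024319 = 1.4744.
P₃ = g₃ e^(−E₃/kT) / Z = 0.024319/1.4744 = 0.0165.

0.0165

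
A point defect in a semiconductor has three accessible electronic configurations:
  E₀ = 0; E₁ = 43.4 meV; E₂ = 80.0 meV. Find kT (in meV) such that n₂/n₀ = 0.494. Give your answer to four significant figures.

113.4 meV

n₂/n₀ = exp[−(E₂−E₀)/kT] = 0.494.
⇒ (E₂−E₀)/kT = ln(1/0.494) = ln(2.02429) = 0.705219.
kT = 80.0 meV / 0.705219 = 113.4 meV.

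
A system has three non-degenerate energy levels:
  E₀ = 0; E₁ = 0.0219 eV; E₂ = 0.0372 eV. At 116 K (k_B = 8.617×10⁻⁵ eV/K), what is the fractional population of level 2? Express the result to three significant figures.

k_BT = 8.617×10⁻⁵ × 116 K = 0.0099957 eV.
Eᵢ/kT = 0, 2.1909, 3.7216.
Z = Σ e^(−Eᵢ/kT) = e^(−0) + e^(−2.1909) + e^(−3.7216) = 1.0000 + 0.11182 + 0.024195 = 1.1360.
P₂ = e^(−E₂/kT) / Z = 0.024195/1.1360 = 0.0213.

0.0213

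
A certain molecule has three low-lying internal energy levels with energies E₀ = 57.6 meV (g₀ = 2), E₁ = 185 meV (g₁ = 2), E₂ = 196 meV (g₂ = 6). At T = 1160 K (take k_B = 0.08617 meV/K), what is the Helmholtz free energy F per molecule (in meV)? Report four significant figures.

-82.50 meV

k_BT = 0.08617 × 1160 K = 99.9572 meV.
Eᵢ/kT = 0.576247, 1.85079, 1.96084.
Z = Σ gᵢe^(−Eᵢ/kT) = 2·e^(−0.576247) + 2·e^(−1.85079) + 6·e^(−1.96084) = 1.12401 + 0.314226 + 0.844441 = 2.28268.
F = −kT ln Z = −99.9572 × ln(2.28268) = −99.9572 × 0.825350 = -82.50 meV.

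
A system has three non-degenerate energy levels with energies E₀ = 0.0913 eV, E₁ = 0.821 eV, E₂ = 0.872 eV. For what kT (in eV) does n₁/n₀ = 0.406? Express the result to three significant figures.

0.810 eV

n₁/n₀ = exp[−(E₁−E₀)/kT] = 0.406.
⇒ (E₁−E₀)/kT = ln(1/0.406) = ln(2.4631) = 0.90142.
kT = 0.7297 eV / 0.90142 = 0.810 eV.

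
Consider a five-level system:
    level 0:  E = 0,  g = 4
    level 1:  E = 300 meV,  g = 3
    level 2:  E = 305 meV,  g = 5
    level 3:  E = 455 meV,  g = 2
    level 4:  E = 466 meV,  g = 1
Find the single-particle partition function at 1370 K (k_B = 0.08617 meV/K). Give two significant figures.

k_BT = 0.08617 × 1370 K = 118.1 meV.
Eᵢ/kT = 0, 2.540, 2.583, 3.853, 3.946.
Z = Σ gᵢe^(−Eᵢ/kT) = 4·e^(−0) + 3·e^(−2.540) + 5·e^(−2.583) + 2·e^(−3.853) + 1·e^(−3.946) = 4.000 + 0.2366 + 0.3777 + 0.04243 + 0.01933 = 4.676.

Z = 4.7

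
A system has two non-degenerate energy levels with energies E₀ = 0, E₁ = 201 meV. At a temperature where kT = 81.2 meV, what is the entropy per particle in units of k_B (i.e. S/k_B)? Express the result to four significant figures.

Eᵢ/kT = 0, 2.47537.
Z = Σ e^(−Eᵢ/kT) = e^(−0) + e^(−2.47537) = 1.00000 + 0.0841319 = 1.08413.
⟨E⟩ = Σ EᵢPᵢ = 15.5982 meV.
S/k_B = ln Z + ⟨E⟩/kT = ln(1.08413) + 15.5982/81.2 = 0.0807778 + 0.192096 = 0.2729.

0.2729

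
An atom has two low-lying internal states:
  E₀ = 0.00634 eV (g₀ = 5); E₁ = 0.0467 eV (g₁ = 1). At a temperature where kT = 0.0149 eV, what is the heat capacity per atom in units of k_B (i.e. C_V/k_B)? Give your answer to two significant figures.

0.095

Eᵢ/kT = 0.4255, 3.134.
Z = Σ gᵢe^(−Eᵢ/kT) = 5·e^(−0.4255) + 1·e^(−3.134) = 3.267 + 0.04354 = 3.311.
⟨E⟩ = 0.006870 eV, ⟨E²⟩ = 0.00006834 eV².
C_V/k_B = (⟨E²⟩ − ⟨E⟩²)/(kT)² = (0.00006834 − 0.00004720)/0.0002220 = 0.095.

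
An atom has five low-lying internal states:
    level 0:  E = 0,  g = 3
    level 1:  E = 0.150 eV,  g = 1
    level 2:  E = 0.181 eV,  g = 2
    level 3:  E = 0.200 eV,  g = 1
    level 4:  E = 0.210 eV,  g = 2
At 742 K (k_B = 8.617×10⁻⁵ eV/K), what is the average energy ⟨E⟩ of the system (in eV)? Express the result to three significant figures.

k_BT = 8.617×10⁻⁵ × 742 K = 0.063938 eV.
Eᵢ/kT = 0, 2.3460, 2.8309, 3.1280, 3.2844.
Z = Σ gᵢe^(−Eᵢ/kT) = 3·e^(−0) + 1·e^(−2.3460) + 2·e^(−2.8309) + 1·e^(−3.1280) + 2·e^(−3.2844) = 3.0000 + 0.095751 + 0.11792 + 0.043805 + 0.074926 = 3.3324.
⟨E⟩ = Σ Eᵢ gᵢe^(−Eᵢ/kT) / Z = (0·3.0000 + 0.150·0.095751 + 0.181·0.11792 + 0.200·0.043805 + 0.210·0.074926) / 3.3324 = 0.0181 eV.

0.0181 eV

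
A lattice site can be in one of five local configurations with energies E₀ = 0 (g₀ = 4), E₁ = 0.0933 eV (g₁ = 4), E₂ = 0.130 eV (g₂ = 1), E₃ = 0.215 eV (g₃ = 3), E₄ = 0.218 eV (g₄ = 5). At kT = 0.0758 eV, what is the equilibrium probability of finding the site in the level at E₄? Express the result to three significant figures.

0.0485

Eᵢ/kT = 0, 1.2309, 1.7150, 2.8364, 2.8760.
Z = Σ gᵢe^(−Eᵢ/kT) = 4·e^(−0) + 4·e^(−1.2309) + 1·e^(−1.7150) + 3·e^(−2.8364) + 5·e^(−2.8760) = 4.0000 + 1.1681 + 0.17996 + 0.17591 + 0.28180 = 5.8058.
P₄ = g₄ e^(−E₄/kT) / Z = 0.28180/5.8058 = 0.0485.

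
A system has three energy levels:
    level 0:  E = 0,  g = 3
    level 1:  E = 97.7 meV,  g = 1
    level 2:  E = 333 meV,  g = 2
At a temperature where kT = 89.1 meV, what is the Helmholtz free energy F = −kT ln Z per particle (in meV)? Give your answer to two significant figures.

-110 meV

Eᵢ/kT = 0, 1.097, 3.737.
Z = Σ gᵢe^(−Eᵢ/kT) = 3·e^(−0) + 1·e^(−1.097) + 2·e^(−3.737) = 3.000 + 0.3339 + 0.04765 = 3.382.
F = −kT ln Z = −89.1 × ln(3.382) = −89.1 × 1.218 = -110 meV.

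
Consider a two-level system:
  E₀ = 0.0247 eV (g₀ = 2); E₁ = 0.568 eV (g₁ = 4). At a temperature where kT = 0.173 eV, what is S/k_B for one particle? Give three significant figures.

1.03

Eᵢ/kT = 0.14277, 3.2832.
Z = Σ gᵢe^(−Eᵢ/kT) = 2·e^(−0.14277) + 4·e^(−3.2832) = 1.7339 + 0.15003 = 1.8839.
⟨E⟩ = Σ EᵢPᵢ = 0.067968 eV.
S/k_B = ln Z + ⟨E⟩/kT = ln(1.8839) + 0.067968/0.173 = 0.63334 + 0.39288 = 1.03.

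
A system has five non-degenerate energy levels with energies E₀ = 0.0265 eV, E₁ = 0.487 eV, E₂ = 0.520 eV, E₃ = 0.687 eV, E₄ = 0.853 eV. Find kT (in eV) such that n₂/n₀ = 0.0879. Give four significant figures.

0.2030 eV

n₂/n₀ = exp[−(E₂−E₀)/kT] = 0.0879.
⇒ (E₂−E₀)/kT = ln(1/0.0879) = ln(11.3766) = 2.43156.
kT = 0.4935 eV / 2.43156 = 0.2030 eV.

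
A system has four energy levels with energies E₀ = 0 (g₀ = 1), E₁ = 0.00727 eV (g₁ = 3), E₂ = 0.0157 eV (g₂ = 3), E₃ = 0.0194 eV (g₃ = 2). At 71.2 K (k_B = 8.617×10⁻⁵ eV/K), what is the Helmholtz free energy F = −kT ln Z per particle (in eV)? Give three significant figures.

k_BT = 8.617×10⁻⁵ × 71.2 K = 0.0061353 eV.
Eᵢ/kT = 0, 1.1849, 2.5590, 3.1620.
Z = Σ gᵢe^(−Eᵢ/kT) = 1·e^(−0) + 3·e^(−1.1849) + 3·e^(−2.5590) + 2·e^(−3.1620) = 1.0000 + 0.91733 + 0.23215 + 0.084682 = 2.2342.
F = −kT ln Z = −0.0061353 × ln(2.2342) = −0.0061353 × 0.80388 = -0.00493 eV.

-0.00493 eV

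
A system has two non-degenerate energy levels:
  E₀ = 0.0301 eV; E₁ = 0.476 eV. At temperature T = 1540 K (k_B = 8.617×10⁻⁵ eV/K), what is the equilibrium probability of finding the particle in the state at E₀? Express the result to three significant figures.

0.966

k_BT = 8.617×10⁻⁵ × 1540 K = 0.13270 eV.
Eᵢ/kT = 0.22683, 3.5870.
Z = Σ e^(−Eᵢ/kT) = e^(−0.22683) + e^(−3.5870) = 0.79706 + 0.027681 = 0.82474.
P₀ = e^(−E₀/kT) / Z = 0.79706/0.82474 = 0.966.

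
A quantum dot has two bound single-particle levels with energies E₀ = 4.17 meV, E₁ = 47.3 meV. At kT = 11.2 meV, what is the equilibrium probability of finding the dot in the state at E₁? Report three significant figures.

0.0208

Eᵢ/kT = 0.37232, 4.2232.
Z = Σ e^(−Eᵢ/kT) = e^(−0.37232) + e^(−4.2232) = 0.68913 + 0.014652 = 0.70378.
P₁ = e^(−E₁/kT) / Z = 0.014652/0.70378 = 0.0208.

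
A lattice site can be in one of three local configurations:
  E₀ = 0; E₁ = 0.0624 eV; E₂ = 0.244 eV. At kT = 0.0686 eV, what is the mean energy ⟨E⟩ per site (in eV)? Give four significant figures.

Eᵢ/kT = 0, 0.909621, 3.55685.
Z = Σ e^(−Eᵢ/kT) = e^(−0) + e^(−0.909621) + e^(−3.55685) = 1.00000 + 0.402677 + 0.0285285 = 1.43121.
⟨E⟩ = Σ Eᵢ e^(−Eᵢ/kT) / Z = (0·1.00000 + 0.0624·0.402677 + 0.244·0.0285285) / 1.43121 = 0.02242 eV.

0.02242 eV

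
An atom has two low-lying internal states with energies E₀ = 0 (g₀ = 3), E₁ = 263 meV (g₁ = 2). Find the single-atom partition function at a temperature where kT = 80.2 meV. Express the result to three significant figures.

Eᵢ/kT = 0, 3.2793.
Z = Σ gᵢe^(−Eᵢ/kT) = 3·e^(−0) + 2·e^(−3.2793) = 3.0000 + 0.075309 = 3.0753.

Z = 3.08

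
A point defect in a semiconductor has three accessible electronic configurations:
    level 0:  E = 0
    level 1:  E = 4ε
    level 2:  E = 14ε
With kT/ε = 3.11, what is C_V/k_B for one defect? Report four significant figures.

0.4305

Eᵢ/kT = 0, 1.28617, 4.50161.
Z = Σ e^(−Eᵢ/kT) = e^(−0) + e^(−1.28617) + e^(−4.50161) = 1.00000 + 0.276327 + 0.0110911 = 1.28742.
⟨E⟩ = 0.979155 ε, ⟨E²⟩ = 5.12272 ε².
C_V/k_B = (⟨E²⟩ − ⟨E⟩²)/(kT)² = (5.12272 − 0.958745)/9.67210 = 0.4305.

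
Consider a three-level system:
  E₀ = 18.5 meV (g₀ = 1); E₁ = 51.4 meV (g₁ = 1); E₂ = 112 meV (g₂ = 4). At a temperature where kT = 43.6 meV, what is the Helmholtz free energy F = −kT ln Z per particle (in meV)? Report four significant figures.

-10.36 meV

Eᵢ/kT = 0.424312, 1.17890, 2.56881.
Z = Σ gᵢe^(−Eᵢ/kT) = 1·e^(−0.424312) + 1·e^(−1.17890) + 4·e^(−2.56881) = 0.654220 + 0.307617 + 0.306507 = 1.26834.
F = −kT ln Z = −43.6 × ln(1.26834) = −43.6 × 0.237709 = -10.36 meV.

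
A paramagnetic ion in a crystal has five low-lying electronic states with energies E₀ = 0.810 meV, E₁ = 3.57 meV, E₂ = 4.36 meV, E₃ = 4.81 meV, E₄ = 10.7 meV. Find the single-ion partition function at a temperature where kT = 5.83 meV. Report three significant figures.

Eᵢ/kT = 0.13894, 0.61235, 0.74786, 0.82504, 1.8353.
Z = Σ e^(−Eᵢ/kT) = e^(−0.13894) + e^(−0.61235) + e^(−0.74786) + e^(−0.82504) + e^(−1.8353) = 0.87028 + 0.54208 + 0.47338 + 0.43822 + 0.15957 = 2.4835.

Z = 2.48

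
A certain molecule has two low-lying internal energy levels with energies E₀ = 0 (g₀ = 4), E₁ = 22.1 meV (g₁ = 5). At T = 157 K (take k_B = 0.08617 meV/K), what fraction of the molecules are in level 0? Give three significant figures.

k_BT = 0.08617 × 157 K = 13.529 meV.
Eᵢ/kT = 0, 1.6335.
Z = Σ gᵢe^(−Eᵢ/kT) = 4·e^(−0) + 5·e^(−1.6335) = 4.0000 + 0.97623 = 4.9762.
P₀ = g₀ e^(−E₀/kT) / Z = 4.0000/4.9762 = 0.804.

0.804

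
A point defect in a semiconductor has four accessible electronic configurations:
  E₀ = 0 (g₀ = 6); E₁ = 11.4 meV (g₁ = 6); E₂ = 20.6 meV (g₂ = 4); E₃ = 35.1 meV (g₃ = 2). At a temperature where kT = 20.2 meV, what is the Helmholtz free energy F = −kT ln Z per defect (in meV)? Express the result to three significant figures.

-48.8 meV

Eᵢ/kT = 0, 0.56436, 1.0198, 1.7376.
Z = Σ gᵢe^(−Eᵢ/kT) = 6·e^(−0) + 6·e^(−0.56436) + 4·e^(−1.0198) + 2·e^(−1.7376) = 6.0000 + 3.4123 + 1.4427 + 0.35188 = 11.207.
F = −kT ln Z = −20.2 × ln(11.207) = −20.2 × 2.4165 = -48.8 meV.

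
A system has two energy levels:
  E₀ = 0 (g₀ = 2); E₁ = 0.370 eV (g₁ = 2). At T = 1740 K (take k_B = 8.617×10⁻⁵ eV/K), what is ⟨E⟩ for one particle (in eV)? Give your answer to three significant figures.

k_BT = 8.617×10⁻⁵ × 1740 K = 0.14994 eV.
Eᵢ/kT = 0, 2.4677.
Z = Σ gᵢe^(−Eᵢ/kT) = 2·e^(−0) + 2·e^(−2.4677) = 2.0000 + 0.16956 = 2.1696.
⟨E⟩ = Σ Eᵢ gᵢe^(−Eᵢ/kT) / Z = (0·2.0000 + 0.370·0.16956) / 2.1696 = 0.0289 eV.

0.0289 eV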